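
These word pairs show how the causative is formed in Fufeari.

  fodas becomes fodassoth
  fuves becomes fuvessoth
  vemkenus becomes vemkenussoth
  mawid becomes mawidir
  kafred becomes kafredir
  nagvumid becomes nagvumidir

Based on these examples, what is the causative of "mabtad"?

fuves and kafred both have last vowel 'e' yet inflect differently (fuvessoth, kafredir), so the last vowel is not what conditions the rule; the final letter is.
"mabtad" ends in -d. The stems ending in -d (mawid → mawidir, kafred → kafredir, nagvumid → nagvumidir) add -ir.
The other pattern: stems ending in -s double the final consonant and add -oth.
So mabtad → mabtadir.

mabtadir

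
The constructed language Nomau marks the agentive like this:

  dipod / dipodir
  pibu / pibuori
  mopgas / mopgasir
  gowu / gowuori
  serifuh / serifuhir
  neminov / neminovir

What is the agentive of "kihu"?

gowu and serifuh both have last vowel 'u' yet inflect differently (gowuori, serifuhir), so the last vowel is not what conditions the rule; whether the stem ends in a vowel or a consonant is.
"kihu" ends in a vowel. The stems ending in a vowel (gowu → gowuori, pibu → pibuori) add -ori.
So kihu → kihuori.

kihuori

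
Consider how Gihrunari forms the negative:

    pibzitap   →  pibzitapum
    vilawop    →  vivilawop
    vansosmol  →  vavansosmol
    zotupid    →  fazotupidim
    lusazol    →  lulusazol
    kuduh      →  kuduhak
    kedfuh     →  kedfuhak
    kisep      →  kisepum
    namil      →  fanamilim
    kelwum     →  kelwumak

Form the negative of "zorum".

namil and vansosmol both end in -l yet inflect differently (fanamilim, vavansosmol), so the final letter is not what conditions the rule; the last vowel is.
"zorum" has last vowel 'u'. The stems whose last vowel is 'u' (kelwum → kelwumak, kedfuh → kedfuhak, kuduh → kuduhak) add -ak.
The other patterns: stems whose last vowel is 'i' add fa- … -im around the stem; stems whose last vowel is 'a' or 'e' add -um; stems whose last vowel is 'o' repeat the first consonant+vowel as a prefix.
So zorum → zorumak.

zorumak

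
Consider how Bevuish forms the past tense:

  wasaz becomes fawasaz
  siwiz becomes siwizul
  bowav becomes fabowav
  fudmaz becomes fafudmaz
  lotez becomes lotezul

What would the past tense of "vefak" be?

favefak

fudmaz and lotez both end in -z yet inflect differently (fafudmaz, lotezul), so the final letter is not what conditions the rule; the last vowel is.
"vefak" has last vowel 'a'. The stems whose last vowel is 'a' (bowav → fabowav, fudmaz → fafudmaz, wasaz → fawasaz) add the prefix fa-.
So vefak → favefak.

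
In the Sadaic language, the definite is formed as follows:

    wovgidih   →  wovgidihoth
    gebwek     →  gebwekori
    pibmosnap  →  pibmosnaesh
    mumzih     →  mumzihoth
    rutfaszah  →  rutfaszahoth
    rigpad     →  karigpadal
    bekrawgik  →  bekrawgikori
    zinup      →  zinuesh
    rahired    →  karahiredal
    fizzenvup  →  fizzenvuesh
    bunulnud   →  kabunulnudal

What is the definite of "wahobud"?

pibmosnap and rutfaszah both have last vowel 'a' yet inflect differently (pibmosnaesh, rutfaszahoth), so the last vowel is not what conditions the rule; the final letter is.
"wahobud" ends in -d. The stems ending in -d (rahired → karahiredal, rigpad → karigpadal, bunulnud → kabunulnudal) add ka- … -al around the stem.
So wahobud → kawahobudal.

kawahobudal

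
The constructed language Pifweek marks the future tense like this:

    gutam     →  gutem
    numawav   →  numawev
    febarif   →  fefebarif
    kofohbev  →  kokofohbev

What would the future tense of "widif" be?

wiwidif

numawav and kofohbev both end in -v yet inflect differently (numawev, kokofohbev), so the final letter is not what conditions the rule; the last vowel is.
"widif" has last vowel 'i'. The one such stem in the data (febarif → fefebarif) repeats the first consonant+vowel as a prefix (as does kofohbev), so the same rule applies.
The other pattern: stems whose last vowel is 'a' change the last vowel to 'e'.
So widif → wiwidif.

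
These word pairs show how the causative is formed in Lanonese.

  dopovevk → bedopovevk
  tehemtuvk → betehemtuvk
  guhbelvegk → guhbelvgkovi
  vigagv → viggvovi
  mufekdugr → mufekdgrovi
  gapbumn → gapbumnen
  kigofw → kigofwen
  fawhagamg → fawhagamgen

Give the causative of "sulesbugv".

sulesbgvovi

dopovevk and guhbelvegk both end in -k yet inflect differently (bedopovevk, guhbelvgkovi), so the final letter is not what conditions the rule; the second-to-last letter is.
"sulesbugv" has second-to-last letter 'g'. The stems whose second-to-last letter is 'g' (guhbelvegk → guhbelvgkovi, vigagv → viggvovi, mufekdugr → mufekdgrovi) delete the last vowel and add -ovi.
So sulesbugv → sulesbgvovi.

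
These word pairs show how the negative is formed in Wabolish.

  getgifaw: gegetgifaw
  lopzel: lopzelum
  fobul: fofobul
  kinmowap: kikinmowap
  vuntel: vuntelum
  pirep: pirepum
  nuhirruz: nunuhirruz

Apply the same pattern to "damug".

dadamug

pirep and kinmowap both end in -p yet inflect differently (pirepum, kikinmowap), so the final letter is not what conditions the rule; the last vowel is.
"damug" has last vowel 'u'. The stems whose last vowel is 'u' (fobul → fofobul, nuhirruz → nunuhirruz) repeat the first consonant+vowel as a prefix.
So damug → dadamug.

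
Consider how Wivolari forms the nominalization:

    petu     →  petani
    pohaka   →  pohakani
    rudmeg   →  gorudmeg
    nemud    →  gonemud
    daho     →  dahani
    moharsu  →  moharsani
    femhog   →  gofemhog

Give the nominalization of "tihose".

nemud and moharsu both have last vowel 'u' yet inflect differently (gonemud, moharsani), so the last vowel is not what conditions the rule; whether the stem ends in a vowel or a consonant is.
"tihose" ends in a vowel. The stems ending in a vowel (moharsu → moharsani, pohaka → pohakani, daho → dahani) drop the final letter and add -ani.
The other pattern: stems ending in a consonant add the prefix go-.
So tihose → tihosani.

tihosani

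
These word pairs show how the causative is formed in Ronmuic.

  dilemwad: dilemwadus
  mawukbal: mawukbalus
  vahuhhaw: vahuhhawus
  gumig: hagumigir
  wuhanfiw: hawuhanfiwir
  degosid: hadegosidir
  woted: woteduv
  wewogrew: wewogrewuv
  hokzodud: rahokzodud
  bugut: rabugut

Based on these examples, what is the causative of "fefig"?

hafefigir

vahuhhaw and wuhanfiw both end in -w yet inflect differently (vahuhhawus, hawuhanfiwir), so the final letter is not what conditions the rule; the last vowel is.
"fefig" has last vowel 'i'. The stems whose last vowel is 'i' (gumig → hagumigir, wuhanfiw → hawuhanfiwir, degosid → hadegosidir) add ha- … -ir around the stem.
So fefig → hafefigir.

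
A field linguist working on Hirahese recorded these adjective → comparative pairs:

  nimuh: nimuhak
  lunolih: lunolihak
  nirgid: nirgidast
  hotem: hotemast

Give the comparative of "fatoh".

"fatoh" ends in -h. The stems ending in -h (nimuh → nimuhak, lunolih → lunolihak) add -ak.
So fatoh → fatohak.

fatohak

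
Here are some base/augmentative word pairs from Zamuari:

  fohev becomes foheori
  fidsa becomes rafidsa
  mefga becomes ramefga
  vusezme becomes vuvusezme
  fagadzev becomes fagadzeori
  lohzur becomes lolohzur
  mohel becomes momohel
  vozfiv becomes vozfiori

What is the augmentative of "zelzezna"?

razelzezna

"zelzezna" ends in -a. The stems ending in -a (fidsa → rafidsa, mefga → ramefga) add the prefix ra-.
The other patterns: stems ending in -v drop the final letter and add -ori; stems ending in -e, -l or -r repeat the first consonant+vowel as a prefix.
So zelzezna → razelzezna.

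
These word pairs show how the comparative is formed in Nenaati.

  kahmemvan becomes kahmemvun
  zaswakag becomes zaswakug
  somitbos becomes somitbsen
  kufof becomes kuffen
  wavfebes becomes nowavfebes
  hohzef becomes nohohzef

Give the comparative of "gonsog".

somitbos and wavfebes both end in -s yet inflect differently (somitbsen, nowavfebes), so the final letter is not what conditions the rule; the last vowel is.
"gonsog" has last vowel 'o'. The stems whose last vowel is 'o' (somitbos → somitbsen, kufof → kuffen) delete the last vowel and add -en.
The other patterns: stems whose last vowel is 'a' change the last vowel to 'u'; stems whose last vowel is 'e' add the prefix no-.
So gonsog → gonsgen.

gonsgen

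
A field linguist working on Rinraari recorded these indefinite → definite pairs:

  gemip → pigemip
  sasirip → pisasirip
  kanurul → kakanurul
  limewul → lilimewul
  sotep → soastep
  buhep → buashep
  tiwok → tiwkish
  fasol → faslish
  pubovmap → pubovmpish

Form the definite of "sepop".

seppish

gemip and sotep both end in -p yet inflect differently (pigemip, soastep), so the final letter is not what conditions the rule; the last vowel is.
"sepop" has last vowel 'o'. The stems whose last vowel is 'o' (tiwok → tiwkish, fasol → faslish) delete the last vowel and add -ish.
The other patterns: stems whose last vowel is 'i' add the prefix pi-; stems whose last vowel is 'u' repeat the first consonant+vowel as a prefix; stems whose last vowel is 'e' insert -as- after the first vowel.
So sepop → seppish.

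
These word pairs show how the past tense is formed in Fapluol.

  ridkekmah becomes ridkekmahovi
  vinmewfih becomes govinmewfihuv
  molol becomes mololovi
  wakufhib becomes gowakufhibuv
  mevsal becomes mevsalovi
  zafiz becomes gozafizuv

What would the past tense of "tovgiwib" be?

gotovgiwibuv

vinmewfih and ridkekmah both end in -h yet inflect differently (govinmewfihuv, ridkekmahovi), so the final letter is not what conditions the rule; the last vowel is.
"tovgiwib" has last vowel 'i'. The stems whose last vowel is 'i' (wakufhib → gowakufhibuv, zafiz → gozafizuv, vinmewfih → govinmewfihuv) add go- … -uv around the stem.
The other pattern: stems whose last vowel is 'a' or 'o' add -ovi.
So tovgiwib → gotovgiwibuv.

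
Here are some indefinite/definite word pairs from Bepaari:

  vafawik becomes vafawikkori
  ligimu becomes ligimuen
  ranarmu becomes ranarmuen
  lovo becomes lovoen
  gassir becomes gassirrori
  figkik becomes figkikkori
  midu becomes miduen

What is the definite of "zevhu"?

zevhuen

"zevhu" ends in a vowel. The stems ending in a vowel (lovo → lovoen, ligimu → ligimuen, ranarmu → ranarmuen) add -en.
The other pattern: stems ending in a consonant double the final consonant and add -ori.
So zevhu → zevhuen.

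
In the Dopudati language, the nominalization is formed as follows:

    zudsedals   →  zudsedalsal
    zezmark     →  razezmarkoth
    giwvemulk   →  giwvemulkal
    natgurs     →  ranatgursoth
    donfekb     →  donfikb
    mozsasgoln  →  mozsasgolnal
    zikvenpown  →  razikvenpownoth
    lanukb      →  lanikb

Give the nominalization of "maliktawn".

mozsasgoln and zikvenpown both end in -n yet inflect differently (mozsasgolnal, razikvenpownoth), so the final letter is not what conditions the rule; the second-to-last letter is.
"maliktawn" has second-to-last letter 'w'. The one such stem in the data (zikvenpown → razikvenpownoth) adds ra- … -oth around the stem, so the same rule applies.
The other patterns: stems whose second-to-last letter is 'k' change the last vowel to 'i'; stems whose second-to-last letter is 'l' add -al.
So maliktawn → ramaliktawnoth.

ramaliktawnoth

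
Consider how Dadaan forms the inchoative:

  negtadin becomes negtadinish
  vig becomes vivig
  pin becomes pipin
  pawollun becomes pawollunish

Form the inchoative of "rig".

pawollun and pin both end in -n yet inflect differently (pawollunish, pipin), so the final letter is not what conditions the rule; the number of vowels is.
"rig" has 1 vowel. The stems with 1 vowel (vig → vivig, pin → pipin) repeat the first consonant+vowel as a prefix.
The other pattern: stems with 3 vowels add -ish.
So rig → ririg.

ririg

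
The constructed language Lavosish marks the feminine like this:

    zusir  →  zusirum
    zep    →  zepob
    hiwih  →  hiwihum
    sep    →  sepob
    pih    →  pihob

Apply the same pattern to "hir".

hirob

pih and hiwih both end in -h yet inflect differently (pihob, hiwihum), so the final letter is not what conditions the rule; the number of vowels is.
"hir" has 1 vowel. The stems with 1 vowel (pih → pihob, zep → zepob, sep → sepob) add -ob.
The other pattern: stems with 2 vowels add -um.
So hir → hirob.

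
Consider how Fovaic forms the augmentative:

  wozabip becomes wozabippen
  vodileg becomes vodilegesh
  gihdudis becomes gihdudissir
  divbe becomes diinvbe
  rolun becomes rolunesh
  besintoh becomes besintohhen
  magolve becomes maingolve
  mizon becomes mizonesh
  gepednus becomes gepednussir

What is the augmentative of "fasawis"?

gihdudis and wozabip both have last vowel 'i' yet inflect differently (gihdudissir, wozabippen), so the last vowel is not what conditions the rule; the final letter is.
"fasawis" ends in -s. The stems ending in -s (gihdudis → gihdudissir, gepednus → gepednussir) double the final consonant and add -ir.
So fasawis → fasawissir.

fasawissir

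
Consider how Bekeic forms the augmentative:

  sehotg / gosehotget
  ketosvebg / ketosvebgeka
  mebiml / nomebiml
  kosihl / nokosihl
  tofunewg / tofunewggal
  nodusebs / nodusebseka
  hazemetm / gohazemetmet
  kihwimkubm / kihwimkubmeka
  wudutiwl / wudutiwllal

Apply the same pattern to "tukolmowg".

"tukolmowg" has second-to-last letter 'w'. The stems whose second-to-last letter is 'w' (wudutiwl → wudutiwllal, tofunewg → tofunewggal) double the final consonant and add -al.
So tukolmowg → tukolmowggal.

tukolmowggal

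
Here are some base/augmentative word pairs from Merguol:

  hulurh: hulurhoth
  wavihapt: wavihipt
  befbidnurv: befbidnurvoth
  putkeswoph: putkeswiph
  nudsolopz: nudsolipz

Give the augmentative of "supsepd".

supsipd

putkeswoph and hulurh both end in -h yet inflect differently (putkeswiph, hulurhoth), so the final letter is not what conditions the rule; the second-to-last letter is.
"supsepd" has second-to-last letter 'p'. The stems whose second-to-last letter is 'p' (putkeswoph → putkeswiph, nudsolopz → nudsolipz, wavihapt → wavihipt) change the last vowel to 'i'.
So supsepd → supsipd.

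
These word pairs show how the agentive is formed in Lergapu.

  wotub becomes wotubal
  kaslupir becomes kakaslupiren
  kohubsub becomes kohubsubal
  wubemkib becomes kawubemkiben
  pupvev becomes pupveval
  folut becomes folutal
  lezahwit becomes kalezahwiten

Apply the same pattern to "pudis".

kapudisen

wubemkib and wotub both end in -b yet inflect differently (kawubemkiben, wotubal), so the final letter is not what conditions the rule; the last vowel is.
"pudis" has last vowel 'i'. The stems whose last vowel is 'i' (lezahwit → kalezahwiten, wubemkib → kawubemkiben, kaslupir → kakaslupiren) add ka- … -en around the stem.
The other pattern: stems whose last vowel is 'e' or 'u' add -al.
So pudis → kapudisen.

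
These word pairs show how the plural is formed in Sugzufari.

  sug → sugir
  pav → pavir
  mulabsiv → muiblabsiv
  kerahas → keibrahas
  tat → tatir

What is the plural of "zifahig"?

"zifahig" has 3 vowels. The stems with 3 vowels (kerahas → keibrahas, mulabsiv → muiblabsiv) insert -ib- after the first vowel.
So zifahig → ziibfahig.

ziibfahig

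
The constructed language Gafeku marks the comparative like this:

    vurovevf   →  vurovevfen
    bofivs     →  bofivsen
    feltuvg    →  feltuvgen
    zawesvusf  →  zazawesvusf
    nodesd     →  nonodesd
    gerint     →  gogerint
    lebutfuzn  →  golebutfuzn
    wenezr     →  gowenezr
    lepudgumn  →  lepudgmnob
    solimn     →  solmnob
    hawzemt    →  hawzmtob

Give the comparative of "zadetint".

gozadetint

vurovevf and zawesvusf both end in -f yet inflect differently (vurovevfen, zazawesvusf), so the final letter is not what conditions the rule; the second-to-last letter is.
"zadetint" has second-to-last letter 'n'. The one such stem in the data (gerint → gogerint) adds the prefix go-, so the same rule applies.
The other patterns: stems whose second-to-last letter is 'v' add -en; stems whose second-to-last letter is 's' repeat the first consonant+vowel as a prefix; stems whose second-to-last letter is 'm' delete the last vowel and add -ob.
So zadetint → gozadetint.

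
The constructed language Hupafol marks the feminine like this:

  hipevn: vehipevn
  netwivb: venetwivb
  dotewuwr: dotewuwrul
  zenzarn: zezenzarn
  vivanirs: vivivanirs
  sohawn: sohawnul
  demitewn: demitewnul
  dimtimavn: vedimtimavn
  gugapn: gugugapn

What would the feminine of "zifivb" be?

vezifivb

hipevn and sohawn both end in -n yet inflect differently (vehipevn, sohawnul), so the final letter is not what conditions the rule; the second-to-last letter is.
"zifivb" has second-to-last letter 'v'. The stems whose second-to-last letter is 'v' (hipevn → vehipevn, netwivb → venetwivb, dimtimavn → vedimtimavn) add the prefix ve-.
So zifivb → vezifivb.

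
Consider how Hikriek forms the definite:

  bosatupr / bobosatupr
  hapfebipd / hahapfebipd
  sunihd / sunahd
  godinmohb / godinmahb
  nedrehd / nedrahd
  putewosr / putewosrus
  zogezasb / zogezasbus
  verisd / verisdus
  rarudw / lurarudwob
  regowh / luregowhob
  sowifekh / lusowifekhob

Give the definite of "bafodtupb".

babafodtupb

hapfebipd and sunihd both end in -d yet inflect differently (hahapfebipd, sunahd), so the final letter is not what conditions the rule; the second-to-last letter is.
"bafodtupb" has second-to-last letter 'p'. The stems whose second-to-last letter is 'p' (bosatupr → bobosatupr, hapfebipd → hahapfebipd) repeat the first consonant+vowel as a prefix.
The other patterns: stems whose second-to-last letter is 'h' change the last vowel to 'a'; stems whose second-to-last letter is 's' add -us; stems whose second-to-last letter is 'd', 'k' or 'w' add lu- … -ob around the stem.
So bafodtupb → babafodtupb.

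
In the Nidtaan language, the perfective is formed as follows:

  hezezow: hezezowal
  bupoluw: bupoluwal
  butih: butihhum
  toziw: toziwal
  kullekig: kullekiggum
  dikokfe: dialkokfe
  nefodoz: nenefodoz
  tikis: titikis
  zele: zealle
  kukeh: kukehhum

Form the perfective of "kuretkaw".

toziw and butih both have last vowel 'i' yet inflect differently (toziwal, butihhum), so the last vowel is not what conditions the rule; the final letter is.
"kuretkaw" ends in -w. The stems ending in -w (bupoluw → bupoluwal, hezezow → hezezowal, toziw → toziwal) add -al.
The other patterns: stems ending in -e insert -al- after the first vowel; stems ending in -g or -h double the final consonant and add -um; stems ending in -s or -z repeat the first consonant+vowel as a prefix.
So kuretkaw → kuretkawal.

kuretkawal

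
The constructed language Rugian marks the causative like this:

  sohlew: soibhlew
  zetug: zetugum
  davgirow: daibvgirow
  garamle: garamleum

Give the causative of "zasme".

"zasme" ends in -e. The one such stem in the data (garamle → garamleum) adds -um, so the same rule applies.
The other pattern: stems ending in -w insert -ib- after the first vowel.
So zasme → zasmeum.

zasmeum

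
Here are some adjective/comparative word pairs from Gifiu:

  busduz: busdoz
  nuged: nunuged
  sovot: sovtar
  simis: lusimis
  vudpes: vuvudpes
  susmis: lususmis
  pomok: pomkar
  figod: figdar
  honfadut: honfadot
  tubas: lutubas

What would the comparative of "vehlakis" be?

luvehlakis

"vehlakis" has last vowel 'i'. The stems whose last vowel is 'i' (susmis → lususmis, simis → lusimis) add the prefix lu-.
So vehlakis → luvehlakis.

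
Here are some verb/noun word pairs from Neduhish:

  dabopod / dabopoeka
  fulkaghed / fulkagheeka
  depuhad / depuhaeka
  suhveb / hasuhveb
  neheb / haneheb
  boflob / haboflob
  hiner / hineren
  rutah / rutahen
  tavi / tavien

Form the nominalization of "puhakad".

"puhakad" ends in -d. The stems ending in -d (dabopod → dabopoeka, fulkaghed → fulkagheeka, depuhad → depuhaeka) drop the final letter and add -eka.
So puhakad → puhakaeka.

puhakaeka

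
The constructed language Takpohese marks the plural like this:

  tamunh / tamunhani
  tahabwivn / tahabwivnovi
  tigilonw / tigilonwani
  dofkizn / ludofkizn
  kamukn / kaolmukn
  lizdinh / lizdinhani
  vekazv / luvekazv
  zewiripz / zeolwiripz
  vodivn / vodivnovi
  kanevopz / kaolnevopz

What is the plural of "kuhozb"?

vodivn and dofkizn both end in -n yet inflect differently (vodivnovi, ludofkizn), so the final letter is not what conditions the rule; the second-to-last letter is.
"kuhozb" has second-to-last letter 'z'. The stems whose second-to-last letter is 'z' (vekazv → luvekazv, dofkizn → ludofkizn) add the prefix lu-.
So kuhozb → lukuhozb.

lukuhozb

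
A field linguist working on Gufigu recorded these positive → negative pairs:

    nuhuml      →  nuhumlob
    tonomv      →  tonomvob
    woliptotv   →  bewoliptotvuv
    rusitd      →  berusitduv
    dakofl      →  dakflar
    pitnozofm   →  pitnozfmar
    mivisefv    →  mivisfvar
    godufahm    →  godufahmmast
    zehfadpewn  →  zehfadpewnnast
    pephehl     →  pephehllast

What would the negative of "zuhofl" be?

zuhflar

"zuhofl" has second-to-last letter 'f'. The stems whose second-to-last letter is 'f' (dakofl → dakflar, pitnozofm → pitnozfmar, mivisefv → mivisfvar) delete the last vowel and add -ar.
So zuhofl → zuhflar.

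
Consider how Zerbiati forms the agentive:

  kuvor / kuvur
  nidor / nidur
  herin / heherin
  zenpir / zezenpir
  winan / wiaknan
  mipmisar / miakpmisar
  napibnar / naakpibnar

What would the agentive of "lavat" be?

kuvor and zenpir both end in -r yet inflect differently (kuvur, zezenpir), so the final letter is not what conditions the rule; the last vowel is.
"lavat" has last vowel 'a'. The stems whose last vowel is 'a' (winan → wiaknan, mipmisar → miakpmisar, napibnar → naakpibnar) insert -ak- after the first vowel.
So lavat → laakvat.

laakvat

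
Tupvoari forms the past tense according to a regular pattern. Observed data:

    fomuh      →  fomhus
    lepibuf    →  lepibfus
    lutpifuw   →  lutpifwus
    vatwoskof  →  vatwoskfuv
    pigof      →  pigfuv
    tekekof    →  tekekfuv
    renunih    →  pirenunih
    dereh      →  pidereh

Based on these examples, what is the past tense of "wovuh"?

lepibuf and vatwoskof both end in -f yet inflect differently (lepibfus, vatwoskfuv), so the final letter is not what conditions the rule; the last vowel is.
"wovuh" has last vowel 'u'. The stems whose last vowel is 'u' (fomuh → fomhus, lepibuf → lepibfus, lutpifuw → lutpifwus) delete the last vowel and add -us.
So wovuh → wovhus.

wovhus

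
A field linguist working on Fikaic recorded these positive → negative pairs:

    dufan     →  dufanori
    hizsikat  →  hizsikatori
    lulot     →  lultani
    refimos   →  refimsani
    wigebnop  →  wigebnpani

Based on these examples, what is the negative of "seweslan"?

lulot and hizsikat both end in -t yet inflect differently (lultani, hizsikatori), so the final letter is not what conditions the rule; the last vowel is.
"seweslan" has last vowel 'a'. The stems whose last vowel is 'a' (dufan → dufanori, hizsikat → hizsikatori) add -ori.
So seweslan → seweslanori.

seweslanori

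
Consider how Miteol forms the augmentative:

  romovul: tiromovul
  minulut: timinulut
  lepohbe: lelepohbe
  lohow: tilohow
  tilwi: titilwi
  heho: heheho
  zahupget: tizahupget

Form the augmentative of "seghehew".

lohow and heho both have last vowel 'o' yet inflect differently (tilohow, heheho), so the last vowel is not what conditions the rule; whether the stem ends in a vowel or a consonant is.
"seghehew" ends in a consonant. The stems ending in a consonant (lohow → tilohow, romovul → tiromovul, minulut → timinulut) add the prefix ti-.
The other pattern: stems ending in a vowel repeat the first consonant+vowel as a prefix.
So seghehew → tiseghehew.

tiseghehew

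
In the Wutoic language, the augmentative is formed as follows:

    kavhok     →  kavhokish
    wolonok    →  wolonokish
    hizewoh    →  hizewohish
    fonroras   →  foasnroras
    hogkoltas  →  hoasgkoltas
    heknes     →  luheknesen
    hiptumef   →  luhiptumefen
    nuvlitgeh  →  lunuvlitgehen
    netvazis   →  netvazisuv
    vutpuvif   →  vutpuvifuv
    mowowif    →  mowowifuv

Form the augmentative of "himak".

fonroras and heknes both end in -s yet inflect differently (foasnroras, luheknesen), so the final letter is not what conditions the rule; the last vowel is.
"himak" has last vowel 'a'. The stems whose last vowel is 'a' (fonroras → foasnroras, hogkoltas → hoasgkoltas) insert -as- after the first vowel.
The other patterns: stems whose last vowel is 'o' add -ish; stems whose last vowel is 'e' add lu- … -en around the stem; stems whose last vowel is 'i' add -uv.
So himak → hiasmak.

hiasmak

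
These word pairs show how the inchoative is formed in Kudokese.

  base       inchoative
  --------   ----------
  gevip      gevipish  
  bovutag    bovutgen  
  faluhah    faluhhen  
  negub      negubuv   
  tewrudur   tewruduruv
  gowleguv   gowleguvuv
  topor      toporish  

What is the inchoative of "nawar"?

tewrudur and topor both end in -r yet inflect differently (tewruduruv, toporish), so the final letter is not what conditions the rule; the last vowel is.
"nawar" has last vowel 'a'. The stems whose last vowel is 'a' (faluhah → faluhhen, bovutag → bovutgen) delete the last vowel and add -en.
So nawar → nawren.

nawren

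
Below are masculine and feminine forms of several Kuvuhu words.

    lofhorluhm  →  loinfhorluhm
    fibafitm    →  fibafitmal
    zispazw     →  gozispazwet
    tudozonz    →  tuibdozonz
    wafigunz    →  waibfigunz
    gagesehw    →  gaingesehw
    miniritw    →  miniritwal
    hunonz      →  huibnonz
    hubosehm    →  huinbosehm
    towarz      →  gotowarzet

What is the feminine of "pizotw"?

miniritw and gagesehw both end in -w yet inflect differently (miniritwal, gaingesehw), so the final letter is not what conditions the rule; the second-to-last letter is.
"pizotw" has second-to-last letter 't'. The stems whose second-to-last letter is 't' (fibafitm → fibafitmal, miniritw → miniritwal) add -al.
So pizotw → pizotwal.

pizotwal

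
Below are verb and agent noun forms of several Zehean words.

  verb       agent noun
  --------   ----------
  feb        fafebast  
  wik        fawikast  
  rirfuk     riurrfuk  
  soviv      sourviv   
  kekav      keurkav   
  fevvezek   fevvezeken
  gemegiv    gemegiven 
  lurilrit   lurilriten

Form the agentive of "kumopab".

kumopaben

"kumopab" has 3 vowels. The stems with 3 vowels (fevvezek → fevvezeken, gemegiv → gemegiven, lurilrit → lurilriten) add -en.
So kumopab → kumopaben.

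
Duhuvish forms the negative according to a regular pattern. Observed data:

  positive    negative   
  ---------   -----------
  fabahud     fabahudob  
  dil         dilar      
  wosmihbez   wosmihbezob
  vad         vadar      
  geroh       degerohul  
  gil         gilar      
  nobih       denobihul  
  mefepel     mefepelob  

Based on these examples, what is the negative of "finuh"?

gil and mefepel both end in -l yet inflect differently (gilar, mefepelob), so the final letter is not what conditions the rule; the number of vowels is.
"finuh" has 2 vowels. The stems with 2 vowels (geroh → degerohul, nobih → denobihul) add de- … -ul around the stem.
So finuh → definuhul.

definuhul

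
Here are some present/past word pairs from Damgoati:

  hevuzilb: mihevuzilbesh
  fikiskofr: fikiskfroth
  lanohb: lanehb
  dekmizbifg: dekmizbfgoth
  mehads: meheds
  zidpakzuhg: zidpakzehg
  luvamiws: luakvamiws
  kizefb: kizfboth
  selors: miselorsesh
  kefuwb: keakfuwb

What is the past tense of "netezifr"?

netezfroth

kizefb and kefuwb both end in -b yet inflect differently (kizfboth, keakfuwb), so the final letter is not what conditions the rule; the second-to-last letter is.
"netezifr" has second-to-last letter 'f'. The stems whose second-to-last letter is 'f' (fikiskofr → fikiskfroth, kizefb → kizfboth, dekmizbifg → dekmizbfgoth) delete the last vowel and add -oth.
The other patterns: stems whose second-to-last letter is 'w' insert -ak- after the first vowel; stems whose second-to-last letter is 'd' or 'h' change the last vowel to 'e'; stems whose second-to-last letter is 'l' or 'r' add mi- … -esh around the stem.
So netezifr → netezfroth.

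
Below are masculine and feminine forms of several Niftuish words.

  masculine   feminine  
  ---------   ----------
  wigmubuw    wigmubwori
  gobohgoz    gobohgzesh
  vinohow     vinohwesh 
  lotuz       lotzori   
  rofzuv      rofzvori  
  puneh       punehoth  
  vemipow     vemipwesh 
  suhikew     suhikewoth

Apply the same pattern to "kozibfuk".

kozibfkori

"kozibfuk" has last vowel 'u'. The stems whose last vowel is 'u' (lotuz → lotzori, wigmubuw → wigmubwori, rofzuv → rofzvori) delete the last vowel and add -ori.
The other patterns: stems whose last vowel is 'o' delete the last vowel and add -esh; stems whose last vowel is 'e' add -oth.
So kozibfuk → kozibfkori.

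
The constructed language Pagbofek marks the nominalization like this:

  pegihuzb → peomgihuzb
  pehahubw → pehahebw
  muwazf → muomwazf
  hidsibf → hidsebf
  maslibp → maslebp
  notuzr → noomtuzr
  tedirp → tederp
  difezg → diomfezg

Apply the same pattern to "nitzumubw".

"nitzumubw" has second-to-last letter 'b'. The stems whose second-to-last letter is 'b' (hidsibf → hidsebf, maslibp → maslebp, pehahubw → pehahebw) change the last vowel to 'e'.
The other pattern: stems whose second-to-last letter is 'z' insert -om- after the first vowel.
So nitzumubw → nitzumebw.

nitzumebw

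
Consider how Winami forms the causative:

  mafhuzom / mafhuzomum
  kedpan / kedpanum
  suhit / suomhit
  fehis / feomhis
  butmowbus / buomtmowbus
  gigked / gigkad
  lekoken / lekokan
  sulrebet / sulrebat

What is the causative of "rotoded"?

kedpan and lekoken both end in -n yet inflect differently (kedpanum, lekokan), so the final letter is not what conditions the rule; the last vowel is.
"rotoded" has last vowel 'e'. The stems whose last vowel is 'e' (gigked → gigkad, lekoken → lekokan, sulrebet → sulrebat) change the last vowel to 'a'.
The other patterns: stems whose last vowel is 'a' or 'o' add -um; stems whose last vowel is 'i' or 'u' insert -om- after the first vowel.
So rotoded → rotodad.

rotodad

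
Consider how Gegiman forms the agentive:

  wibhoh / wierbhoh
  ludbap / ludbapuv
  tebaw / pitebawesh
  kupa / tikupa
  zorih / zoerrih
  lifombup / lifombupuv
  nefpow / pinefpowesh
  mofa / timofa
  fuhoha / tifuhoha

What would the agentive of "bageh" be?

baergeh

"bageh" ends in -h. The stems ending in -h (wibhoh → wierbhoh, zorih → zoerrih) insert -er- after the first vowel.
The other patterns: stems ending in -p add -uv; stems ending in -w add pi- … -esh around the stem; stems ending in -a add the prefix ti-.
So bageh → baergeh.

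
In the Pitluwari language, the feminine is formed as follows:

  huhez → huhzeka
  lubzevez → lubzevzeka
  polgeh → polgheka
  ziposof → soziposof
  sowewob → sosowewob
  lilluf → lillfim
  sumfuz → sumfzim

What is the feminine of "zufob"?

ziposof and lilluf both end in -f yet inflect differently (soziposof, lillfim), so the final letter is not what conditions the rule; the last vowel is.
"zufob" has last vowel 'o'. The stems whose last vowel is 'o' (ziposof → soziposof, sowewob → sosowewob) add the prefix so-.
So zufob → sozufob.

sozufob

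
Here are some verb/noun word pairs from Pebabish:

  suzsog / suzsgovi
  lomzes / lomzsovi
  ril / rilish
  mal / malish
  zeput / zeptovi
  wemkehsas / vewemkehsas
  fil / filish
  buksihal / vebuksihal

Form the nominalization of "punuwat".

vepunuwat

mal and buksihal both end in -l yet inflect differently (malish, vebuksihal), so the final letter is not what conditions the rule; the number of vowels is.
"punuwat" has 3 vowels. The stems with 3 vowels (buksihal → vebuksihal, wemkehsas → vewemkehsas) add the prefix ve-.
So punuwat → vepunuwat.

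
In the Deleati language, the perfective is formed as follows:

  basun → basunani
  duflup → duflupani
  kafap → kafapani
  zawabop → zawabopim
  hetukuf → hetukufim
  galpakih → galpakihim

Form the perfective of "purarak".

duflup and zawabop both end in -p yet inflect differently (duflupani, zawabopim), so the final letter is not what conditions the rule; the number of vowels is.
"purarak" has 3 vowels. The stems with 3 vowels (zawabop → zawabopim, hetukuf → hetukufim, galpakih → galpakihim) add -im.
So purarak → purarakim.

purarakim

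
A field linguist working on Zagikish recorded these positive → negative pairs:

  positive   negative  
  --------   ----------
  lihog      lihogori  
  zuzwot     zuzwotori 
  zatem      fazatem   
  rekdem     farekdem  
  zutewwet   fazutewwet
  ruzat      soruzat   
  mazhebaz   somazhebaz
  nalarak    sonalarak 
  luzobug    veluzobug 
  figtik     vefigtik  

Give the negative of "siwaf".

zuzwot and zutewwet both end in -t yet inflect differently (zuzwotori, fazutewwet), so the final letter is not what conditions the rule; the last vowel is.
"siwaf" has last vowel 'a'. The stems whose last vowel is 'a' (ruzat → soruzat, mazhebaz → somazhebaz, nalarak → sonalarak) add the prefix so-.
So siwaf → sosiwaf.

sosiwaf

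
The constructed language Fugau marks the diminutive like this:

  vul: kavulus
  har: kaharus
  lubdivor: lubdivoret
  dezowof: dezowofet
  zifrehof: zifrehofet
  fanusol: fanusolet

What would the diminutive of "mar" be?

kamarus

"mar" has 1 vowel. The stems with 1 vowel (vul → kavulus, har → kaharus) add ka- … -us around the stem.
So mar → kamarus.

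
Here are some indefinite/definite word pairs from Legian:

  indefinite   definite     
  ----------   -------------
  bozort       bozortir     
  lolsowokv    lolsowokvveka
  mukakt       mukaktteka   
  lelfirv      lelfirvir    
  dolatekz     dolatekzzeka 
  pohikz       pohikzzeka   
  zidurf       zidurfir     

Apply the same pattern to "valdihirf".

valdihirfir

"valdihirf" has second-to-last letter 'r'. The stems whose second-to-last letter is 'r' (bozort → bozortir, lelfirv → lelfirvir, zidurf → zidurfir) add -ir.
So valdihirf → valdihirfir.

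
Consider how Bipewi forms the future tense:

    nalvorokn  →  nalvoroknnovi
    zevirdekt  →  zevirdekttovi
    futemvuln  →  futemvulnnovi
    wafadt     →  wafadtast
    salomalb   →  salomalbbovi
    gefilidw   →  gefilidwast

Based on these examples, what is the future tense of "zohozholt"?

zohozholttovi

wafadt and zevirdekt both end in -t yet inflect differently (wafadtast, zevirdekttovi), so the final letter is not what conditions the rule; the second-to-last letter is.
"zohozholt" has second-to-last letter 'l'. The stems whose second-to-last letter is 'l' (salomalb → salomalbbovi, futemvuln → futemvulnnovi) double the final consonant and add -ovi.
The other pattern: stems whose second-to-last letter is 'd' add -ast.
So zohozholt → zohozholttovi.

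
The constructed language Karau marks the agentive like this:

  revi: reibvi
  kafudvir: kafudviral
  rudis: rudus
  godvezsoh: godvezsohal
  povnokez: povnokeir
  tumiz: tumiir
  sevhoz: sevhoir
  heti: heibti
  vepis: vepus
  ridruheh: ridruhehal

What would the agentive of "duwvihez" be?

rudis and tumiz both have last vowel 'i' yet inflect differently (rudus, tumiir), so the last vowel is not what conditions the rule; the final letter is.
"duwvihez" ends in -z. The stems ending in -z (povnokez → povnokeir, tumiz → tumiir, sevhoz → sevhoir) drop the final letter and add -ir.
So duwvihez → duwviheir.

duwviheir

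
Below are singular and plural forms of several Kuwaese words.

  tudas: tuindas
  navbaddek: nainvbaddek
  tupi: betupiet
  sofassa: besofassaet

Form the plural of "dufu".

sofassa and tudas both have last vowel 'a' yet inflect differently (besofassaet, tuindas), so the last vowel is not what conditions the rule; whether the stem ends in a vowel or a consonant is.
"dufu" ends in a vowel. The stems ending in a vowel (tupi → betupiet, sofassa → besofassaet) add be- … -et around the stem.
So dufu → bedufuet.

bedufuet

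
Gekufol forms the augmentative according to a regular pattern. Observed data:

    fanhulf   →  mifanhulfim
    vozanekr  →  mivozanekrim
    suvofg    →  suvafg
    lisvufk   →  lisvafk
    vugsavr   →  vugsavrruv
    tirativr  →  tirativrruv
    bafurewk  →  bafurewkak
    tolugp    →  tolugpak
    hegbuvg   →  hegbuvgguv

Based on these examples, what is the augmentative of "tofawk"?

tofawkak

"tofawk" has second-to-last letter 'w'. The one such stem in the data (bafurewk → bafurewkak) adds -ak, so the same rule applies.
The other patterns: stems whose second-to-last letter is 'k' or 'l' add mi- … -im around the stem; stems whose second-to-last letter is 'v' double the final consonant and add -uv; stems whose second-to-last letter is 'f' change the last vowel to 'a'.
So tofawk → tofawkak.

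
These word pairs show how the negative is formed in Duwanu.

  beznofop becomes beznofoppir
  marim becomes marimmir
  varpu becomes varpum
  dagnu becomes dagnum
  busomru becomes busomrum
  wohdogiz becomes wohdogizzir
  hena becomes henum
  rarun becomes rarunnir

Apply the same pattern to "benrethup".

varpu and rarun both have last vowel 'u' yet inflect differently (varpum, rarunnir), so the last vowel is not what conditions the rule; whether the stem ends in a vowel or a consonant is.
"benrethup" ends in a consonant. The stems ending in a consonant (marim → marimmir, beznofop → beznofoppir, rarun → rarunnir) double the final consonant and add -ir.
The other pattern: stems ending in a vowel drop the final letter and add -um.
So benrethup → benrethuppir.

benrethuppir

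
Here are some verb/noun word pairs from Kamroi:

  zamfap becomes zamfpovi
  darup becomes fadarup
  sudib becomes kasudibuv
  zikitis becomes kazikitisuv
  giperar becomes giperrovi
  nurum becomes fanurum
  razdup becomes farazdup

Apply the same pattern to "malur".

famalur

razdup and zamfap both end in -p yet inflect differently (farazdup, zamfpovi), so the final letter is not what conditions the rule; the last vowel is.
"malur" has last vowel 'u'. The stems whose last vowel is 'u' (nurum → fanurum, razdup → farazdup, darup → fadarup) add the prefix fa-.
So malur → famalur.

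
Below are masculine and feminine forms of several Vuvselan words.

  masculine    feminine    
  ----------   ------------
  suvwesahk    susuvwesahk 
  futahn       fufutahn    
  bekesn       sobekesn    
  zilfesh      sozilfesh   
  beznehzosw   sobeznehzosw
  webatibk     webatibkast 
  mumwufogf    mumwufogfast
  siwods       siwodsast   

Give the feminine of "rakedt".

futahn and bekesn both end in -n yet inflect differently (fufutahn, sobekesn), so the final letter is not what conditions the rule; the second-to-last letter is.
"rakedt" has second-to-last letter 'd'. The one such stem in the data (siwods → siwodsast) adds -ast, so the same rule applies.
So rakedt → rakedtast.

rakedtast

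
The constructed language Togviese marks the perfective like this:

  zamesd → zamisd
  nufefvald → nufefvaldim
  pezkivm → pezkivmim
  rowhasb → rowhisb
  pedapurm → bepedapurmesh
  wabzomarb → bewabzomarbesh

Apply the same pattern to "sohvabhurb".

besohvabhurbesh

"sohvabhurb" has second-to-last letter 'r'. The stems whose second-to-last letter is 'r' (pedapurm → bepedapurmesh, wabzomarb → bewabzomarbesh) add be- … -esh around the stem.
The other patterns: stems whose second-to-last letter is 's' change the last vowel to 'i'; stems whose second-to-last letter is 'l' or 'v' add -im.
So sohvabhurb → besohvabhurbesh.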